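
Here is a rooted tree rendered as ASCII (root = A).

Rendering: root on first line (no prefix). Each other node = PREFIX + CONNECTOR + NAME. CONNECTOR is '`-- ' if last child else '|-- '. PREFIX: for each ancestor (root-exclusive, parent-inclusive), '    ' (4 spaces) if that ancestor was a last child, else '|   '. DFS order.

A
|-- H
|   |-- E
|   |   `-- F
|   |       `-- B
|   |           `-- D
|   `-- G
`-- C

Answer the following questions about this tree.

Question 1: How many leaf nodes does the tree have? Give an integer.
Answer: 3

Derivation:
Leaves (nodes with no children): C, D, G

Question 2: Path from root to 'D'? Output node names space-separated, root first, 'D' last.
Answer: A H E F B D

Derivation:
Walk down from root: A -> H -> E -> F -> B -> D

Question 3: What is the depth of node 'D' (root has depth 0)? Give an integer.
Answer: 5

Derivation:
Path from root to D: A -> H -> E -> F -> B -> D
Depth = number of edges = 5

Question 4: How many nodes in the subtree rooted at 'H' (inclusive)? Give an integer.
Subtree rooted at H contains: B, D, E, F, G, H
Count = 6

Answer: 6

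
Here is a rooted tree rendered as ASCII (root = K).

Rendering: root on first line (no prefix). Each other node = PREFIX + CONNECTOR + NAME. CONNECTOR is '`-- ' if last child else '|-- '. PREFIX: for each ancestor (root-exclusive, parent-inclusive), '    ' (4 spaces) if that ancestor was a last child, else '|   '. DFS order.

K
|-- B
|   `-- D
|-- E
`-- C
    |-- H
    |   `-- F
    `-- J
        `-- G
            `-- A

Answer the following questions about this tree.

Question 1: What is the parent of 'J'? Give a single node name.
Answer: C

Derivation:
Scan adjacency: J appears as child of C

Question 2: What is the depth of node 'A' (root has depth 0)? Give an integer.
Answer: 4

Derivation:
Path from root to A: K -> C -> J -> G -> A
Depth = number of edges = 4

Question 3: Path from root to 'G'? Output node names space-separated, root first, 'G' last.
Answer: K C J G

Derivation:
Walk down from root: K -> C -> J -> G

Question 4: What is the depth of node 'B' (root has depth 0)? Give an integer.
Path from root to B: K -> B
Depth = number of edges = 1

Answer: 1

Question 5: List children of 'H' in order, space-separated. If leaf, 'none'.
Answer: F

Derivation:
Node H's children (from adjacency): F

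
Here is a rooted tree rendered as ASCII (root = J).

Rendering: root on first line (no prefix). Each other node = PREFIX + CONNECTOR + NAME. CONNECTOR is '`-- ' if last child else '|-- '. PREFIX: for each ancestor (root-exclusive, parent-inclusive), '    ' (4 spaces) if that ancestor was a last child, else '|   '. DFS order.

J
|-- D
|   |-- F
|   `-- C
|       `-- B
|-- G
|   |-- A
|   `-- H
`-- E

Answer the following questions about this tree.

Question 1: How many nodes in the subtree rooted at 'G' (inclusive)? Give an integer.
Subtree rooted at G contains: A, G, H
Count = 3

Answer: 3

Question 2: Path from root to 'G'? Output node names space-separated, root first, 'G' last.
Answer: J G

Derivation:
Walk down from root: J -> G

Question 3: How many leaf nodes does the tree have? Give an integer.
Answer: 5

Derivation:
Leaves (nodes with no children): A, B, E, F, H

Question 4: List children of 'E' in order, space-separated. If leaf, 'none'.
Node E's children (from adjacency): (leaf)

Answer: none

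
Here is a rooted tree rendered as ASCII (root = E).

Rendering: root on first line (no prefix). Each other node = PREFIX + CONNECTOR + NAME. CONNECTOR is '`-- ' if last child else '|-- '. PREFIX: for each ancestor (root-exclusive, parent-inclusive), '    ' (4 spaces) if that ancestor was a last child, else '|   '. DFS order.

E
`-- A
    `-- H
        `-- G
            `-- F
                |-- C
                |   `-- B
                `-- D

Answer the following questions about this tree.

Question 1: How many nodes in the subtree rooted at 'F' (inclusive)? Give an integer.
Answer: 4

Derivation:
Subtree rooted at F contains: B, C, D, F
Count = 4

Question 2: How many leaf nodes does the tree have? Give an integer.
Answer: 2

Derivation:
Leaves (nodes with no children): B, D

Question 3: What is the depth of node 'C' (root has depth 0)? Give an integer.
Path from root to C: E -> A -> H -> G -> F -> C
Depth = number of edges = 5

Answer: 5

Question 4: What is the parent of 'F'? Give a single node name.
Answer: G

Derivation:
Scan adjacency: F appears as child of G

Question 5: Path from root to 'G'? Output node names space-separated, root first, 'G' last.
Walk down from root: E -> A -> H -> G

Answer: E A H G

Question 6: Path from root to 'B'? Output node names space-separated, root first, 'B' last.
Walk down from root: E -> A -> H -> G -> F -> C -> B

Answer: E A H G F C B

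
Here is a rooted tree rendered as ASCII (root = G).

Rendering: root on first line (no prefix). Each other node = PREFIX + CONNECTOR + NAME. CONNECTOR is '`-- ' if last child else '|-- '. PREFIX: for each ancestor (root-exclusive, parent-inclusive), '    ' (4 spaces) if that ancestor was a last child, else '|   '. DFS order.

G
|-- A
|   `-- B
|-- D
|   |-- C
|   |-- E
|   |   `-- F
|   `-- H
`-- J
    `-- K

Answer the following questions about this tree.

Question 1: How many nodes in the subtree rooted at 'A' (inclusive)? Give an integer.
Subtree rooted at A contains: A, B
Count = 2

Answer: 2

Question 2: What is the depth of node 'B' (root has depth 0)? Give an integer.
Answer: 2

Derivation:
Path from root to B: G -> A -> B
Depth = number of edges = 2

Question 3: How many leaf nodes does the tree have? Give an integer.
Leaves (nodes with no children): B, C, F, H, K

Answer: 5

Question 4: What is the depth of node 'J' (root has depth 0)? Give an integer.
Answer: 1

Derivation:
Path from root to J: G -> J
Depth = number of edges = 1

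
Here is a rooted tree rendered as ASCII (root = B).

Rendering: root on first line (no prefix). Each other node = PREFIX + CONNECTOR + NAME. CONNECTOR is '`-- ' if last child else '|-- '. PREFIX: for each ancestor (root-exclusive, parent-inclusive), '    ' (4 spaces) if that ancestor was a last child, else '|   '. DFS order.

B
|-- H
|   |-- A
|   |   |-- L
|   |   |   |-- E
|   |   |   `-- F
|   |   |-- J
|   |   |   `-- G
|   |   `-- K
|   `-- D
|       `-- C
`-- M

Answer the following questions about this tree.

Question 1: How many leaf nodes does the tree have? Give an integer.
Answer: 6

Derivation:
Leaves (nodes with no children): C, E, F, G, K, M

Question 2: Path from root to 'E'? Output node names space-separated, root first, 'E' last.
Walk down from root: B -> H -> A -> L -> E

Answer: B H A L E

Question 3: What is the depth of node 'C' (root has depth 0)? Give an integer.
Path from root to C: B -> H -> D -> C
Depth = number of edges = 3

Answer: 3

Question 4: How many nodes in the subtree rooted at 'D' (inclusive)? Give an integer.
Answer: 2

Derivation:
Subtree rooted at D contains: C, D
Count = 2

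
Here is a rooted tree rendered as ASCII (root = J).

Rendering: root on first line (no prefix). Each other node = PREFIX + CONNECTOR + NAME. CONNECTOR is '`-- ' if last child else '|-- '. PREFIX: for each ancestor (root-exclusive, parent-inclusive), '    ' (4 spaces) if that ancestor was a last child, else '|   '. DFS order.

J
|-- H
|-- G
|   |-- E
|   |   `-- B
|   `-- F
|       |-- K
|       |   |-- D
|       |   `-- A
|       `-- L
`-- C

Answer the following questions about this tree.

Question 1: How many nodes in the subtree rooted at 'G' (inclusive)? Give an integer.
Subtree rooted at G contains: A, B, D, E, F, G, K, L
Count = 8

Answer: 8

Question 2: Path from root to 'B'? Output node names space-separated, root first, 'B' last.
Walk down from root: J -> G -> E -> B

Answer: J G E B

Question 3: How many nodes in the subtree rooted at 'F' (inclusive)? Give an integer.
Subtree rooted at F contains: A, D, F, K, L
Count = 5

Answer: 5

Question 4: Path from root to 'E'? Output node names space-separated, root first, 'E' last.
Walk down from root: J -> G -> E

Answer: J G E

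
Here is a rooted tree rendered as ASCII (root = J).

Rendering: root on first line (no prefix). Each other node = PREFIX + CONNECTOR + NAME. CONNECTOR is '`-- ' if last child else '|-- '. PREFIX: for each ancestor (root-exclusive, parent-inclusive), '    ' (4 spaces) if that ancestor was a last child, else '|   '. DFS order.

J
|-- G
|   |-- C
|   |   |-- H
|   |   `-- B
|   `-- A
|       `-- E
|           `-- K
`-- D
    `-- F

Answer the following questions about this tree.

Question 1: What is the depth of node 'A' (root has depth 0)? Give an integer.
Path from root to A: J -> G -> A
Depth = number of edges = 2

Answer: 2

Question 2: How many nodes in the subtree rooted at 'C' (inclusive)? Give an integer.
Answer: 3

Derivation:
Subtree rooted at C contains: B, C, H
Count = 3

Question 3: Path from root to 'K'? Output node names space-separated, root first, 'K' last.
Answer: J G A E K

Derivation:
Walk down from root: J -> G -> A -> E -> K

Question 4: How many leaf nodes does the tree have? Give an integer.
Answer: 4

Derivation:
Leaves (nodes with no children): B, F, H, K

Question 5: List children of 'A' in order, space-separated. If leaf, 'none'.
Node A's children (from adjacency): E

Answer: E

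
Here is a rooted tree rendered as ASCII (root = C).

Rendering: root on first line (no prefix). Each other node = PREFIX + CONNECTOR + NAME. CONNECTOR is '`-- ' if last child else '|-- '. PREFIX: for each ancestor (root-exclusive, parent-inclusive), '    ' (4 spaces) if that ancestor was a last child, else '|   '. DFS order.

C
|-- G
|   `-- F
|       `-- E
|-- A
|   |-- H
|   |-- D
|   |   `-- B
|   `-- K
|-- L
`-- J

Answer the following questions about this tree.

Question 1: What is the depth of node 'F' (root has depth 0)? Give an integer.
Answer: 2

Derivation:
Path from root to F: C -> G -> F
Depth = number of edges = 2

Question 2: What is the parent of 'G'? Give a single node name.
Scan adjacency: G appears as child of C

Answer: C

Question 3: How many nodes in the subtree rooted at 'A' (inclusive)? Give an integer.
Answer: 5

Derivation:
Subtree rooted at A contains: A, B, D, H, K
Count = 5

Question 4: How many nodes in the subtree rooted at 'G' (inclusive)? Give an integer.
Subtree rooted at G contains: E, F, G
Count = 3

Answer: 3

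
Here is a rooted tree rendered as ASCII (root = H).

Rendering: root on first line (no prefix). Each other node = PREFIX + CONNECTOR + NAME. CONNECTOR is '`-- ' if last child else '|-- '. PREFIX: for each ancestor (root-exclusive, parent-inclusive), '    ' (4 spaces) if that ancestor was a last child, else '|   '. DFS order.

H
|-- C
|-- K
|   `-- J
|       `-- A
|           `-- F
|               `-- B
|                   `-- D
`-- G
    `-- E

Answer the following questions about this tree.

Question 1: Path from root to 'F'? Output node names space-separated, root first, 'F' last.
Walk down from root: H -> K -> J -> A -> F

Answer: H K J A F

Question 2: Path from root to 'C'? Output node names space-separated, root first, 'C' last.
Walk down from root: H -> C

Answer: H C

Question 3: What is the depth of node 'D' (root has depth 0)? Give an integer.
Path from root to D: H -> K -> J -> A -> F -> B -> D
Depth = number of edges = 6

Answer: 6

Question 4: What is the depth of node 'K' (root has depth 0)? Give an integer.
Answer: 1

Derivation:
Path from root to K: H -> K
Depth = number of edges = 1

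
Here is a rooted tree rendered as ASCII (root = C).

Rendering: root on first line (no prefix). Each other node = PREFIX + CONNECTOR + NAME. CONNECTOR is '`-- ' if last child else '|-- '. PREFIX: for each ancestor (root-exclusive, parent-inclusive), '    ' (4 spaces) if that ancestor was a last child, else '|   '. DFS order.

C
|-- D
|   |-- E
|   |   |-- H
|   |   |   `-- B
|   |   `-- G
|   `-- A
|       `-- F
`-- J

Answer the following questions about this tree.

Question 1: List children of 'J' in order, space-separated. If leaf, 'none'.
Node J's children (from adjacency): (leaf)

Answer: none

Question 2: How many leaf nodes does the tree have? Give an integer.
Answer: 4

Derivation:
Leaves (nodes with no children): B, F, G, J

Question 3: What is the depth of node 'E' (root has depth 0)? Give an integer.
Answer: 2

Derivation:
Path from root to E: C -> D -> E
Depth = number of edges = 2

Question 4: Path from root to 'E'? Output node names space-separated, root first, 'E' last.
Walk down from root: C -> D -> E

Answer: C D E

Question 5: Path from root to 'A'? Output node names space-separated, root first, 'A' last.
Answer: C D A

Derivation:
Walk down from root: C -> D -> A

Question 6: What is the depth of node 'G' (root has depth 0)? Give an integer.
Path from root to G: C -> D -> E -> G
Depth = number of edges = 3

Answer: 3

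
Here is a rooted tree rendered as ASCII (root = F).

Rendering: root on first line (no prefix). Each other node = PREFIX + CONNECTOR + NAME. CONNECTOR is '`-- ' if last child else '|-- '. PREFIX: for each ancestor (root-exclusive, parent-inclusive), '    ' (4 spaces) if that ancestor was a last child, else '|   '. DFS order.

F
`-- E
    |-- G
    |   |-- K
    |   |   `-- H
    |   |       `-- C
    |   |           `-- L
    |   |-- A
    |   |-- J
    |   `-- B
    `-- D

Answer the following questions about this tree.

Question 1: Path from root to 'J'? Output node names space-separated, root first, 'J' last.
Answer: F E G J

Derivation:
Walk down from root: F -> E -> G -> J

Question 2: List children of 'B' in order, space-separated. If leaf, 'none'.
Answer: none

Derivation:
Node B's children (from adjacency): (leaf)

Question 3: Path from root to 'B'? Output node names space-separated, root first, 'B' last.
Answer: F E G B

Derivation:
Walk down from root: F -> E -> G -> B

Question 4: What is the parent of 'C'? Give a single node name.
Scan adjacency: C appears as child of H

Answer: H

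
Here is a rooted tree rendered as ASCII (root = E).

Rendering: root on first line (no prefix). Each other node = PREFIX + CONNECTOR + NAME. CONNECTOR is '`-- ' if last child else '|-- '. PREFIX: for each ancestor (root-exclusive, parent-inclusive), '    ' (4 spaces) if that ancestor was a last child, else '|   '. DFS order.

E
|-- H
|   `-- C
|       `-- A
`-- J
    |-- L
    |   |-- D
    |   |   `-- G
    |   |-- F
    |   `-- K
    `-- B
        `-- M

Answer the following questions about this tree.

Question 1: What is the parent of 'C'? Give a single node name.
Answer: H

Derivation:
Scan adjacency: C appears as child of H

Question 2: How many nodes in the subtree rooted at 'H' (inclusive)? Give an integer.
Subtree rooted at H contains: A, C, H
Count = 3

Answer: 3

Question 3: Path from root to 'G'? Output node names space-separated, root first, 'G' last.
Walk down from root: E -> J -> L -> D -> G

Answer: E J L D G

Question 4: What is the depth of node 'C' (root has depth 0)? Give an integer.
Answer: 2

Derivation:
Path from root to C: E -> H -> C
Depth = number of edges = 2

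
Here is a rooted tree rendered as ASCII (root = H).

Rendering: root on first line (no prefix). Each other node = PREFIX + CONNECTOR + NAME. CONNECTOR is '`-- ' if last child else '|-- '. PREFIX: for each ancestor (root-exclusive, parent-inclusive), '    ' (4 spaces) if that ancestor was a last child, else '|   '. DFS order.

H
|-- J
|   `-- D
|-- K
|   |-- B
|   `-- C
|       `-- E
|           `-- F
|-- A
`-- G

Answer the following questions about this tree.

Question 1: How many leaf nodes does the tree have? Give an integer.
Answer: 5

Derivation:
Leaves (nodes with no children): A, B, D, F, G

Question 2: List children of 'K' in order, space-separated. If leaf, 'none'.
Answer: B C

Derivation:
Node K's children (from adjacency): B, C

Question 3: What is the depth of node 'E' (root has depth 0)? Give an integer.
Path from root to E: H -> K -> C -> E
Depth = number of edges = 3

Answer: 3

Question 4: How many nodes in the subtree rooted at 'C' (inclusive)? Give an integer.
Subtree rooted at C contains: C, E, F
Count = 3

Answer: 3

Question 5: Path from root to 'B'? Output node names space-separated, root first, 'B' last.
Walk down from root: H -> K -> B

Answer: H K B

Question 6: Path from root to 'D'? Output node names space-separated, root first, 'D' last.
Answer: H J D

Derivation:
Walk down from root: H -> J -> D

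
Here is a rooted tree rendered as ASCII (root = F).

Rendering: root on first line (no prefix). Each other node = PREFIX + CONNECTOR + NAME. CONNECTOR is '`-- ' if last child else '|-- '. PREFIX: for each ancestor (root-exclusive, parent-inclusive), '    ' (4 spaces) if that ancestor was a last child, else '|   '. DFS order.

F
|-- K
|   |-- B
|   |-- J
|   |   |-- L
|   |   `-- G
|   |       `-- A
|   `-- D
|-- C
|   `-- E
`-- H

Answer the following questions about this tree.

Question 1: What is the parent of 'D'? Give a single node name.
Answer: K

Derivation:
Scan adjacency: D appears as child of K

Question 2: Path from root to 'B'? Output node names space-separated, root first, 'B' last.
Walk down from root: F -> K -> B

Answer: F K B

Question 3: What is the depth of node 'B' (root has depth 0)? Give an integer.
Path from root to B: F -> K -> B
Depth = number of edges = 2

Answer: 2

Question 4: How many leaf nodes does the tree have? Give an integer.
Leaves (nodes with no children): A, B, D, E, H, L

Answer: 6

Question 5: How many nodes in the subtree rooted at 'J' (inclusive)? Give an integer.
Answer: 4

Derivation:
Subtree rooted at J contains: A, G, J, L
Count = 4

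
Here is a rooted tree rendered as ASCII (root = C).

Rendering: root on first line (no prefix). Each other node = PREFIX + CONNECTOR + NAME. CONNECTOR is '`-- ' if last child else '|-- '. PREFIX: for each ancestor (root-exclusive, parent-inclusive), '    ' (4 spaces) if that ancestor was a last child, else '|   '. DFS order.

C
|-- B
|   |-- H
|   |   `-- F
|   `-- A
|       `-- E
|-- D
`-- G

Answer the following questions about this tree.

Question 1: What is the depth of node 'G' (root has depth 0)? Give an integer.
Path from root to G: C -> G
Depth = number of edges = 1

Answer: 1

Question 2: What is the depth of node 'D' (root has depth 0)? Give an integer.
Answer: 1

Derivation:
Path from root to D: C -> D
Depth = number of edges = 1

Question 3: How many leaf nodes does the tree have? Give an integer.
Answer: 4

Derivation:
Leaves (nodes with no children): D, E, F, G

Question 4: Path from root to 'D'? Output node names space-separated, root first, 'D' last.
Answer: C D

Derivation:
Walk down from root: C -> D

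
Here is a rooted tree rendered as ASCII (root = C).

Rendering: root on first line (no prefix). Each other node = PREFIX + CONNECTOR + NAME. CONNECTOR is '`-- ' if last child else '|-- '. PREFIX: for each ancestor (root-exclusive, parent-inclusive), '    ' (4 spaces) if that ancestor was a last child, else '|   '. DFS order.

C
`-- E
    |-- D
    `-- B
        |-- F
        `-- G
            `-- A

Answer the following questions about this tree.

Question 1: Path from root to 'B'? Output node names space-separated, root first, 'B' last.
Walk down from root: C -> E -> B

Answer: C E B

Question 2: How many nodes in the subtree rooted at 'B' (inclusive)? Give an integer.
Answer: 4

Derivation:
Subtree rooted at B contains: A, B, F, G
Count = 4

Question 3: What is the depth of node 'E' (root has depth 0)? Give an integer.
Path from root to E: C -> E
Depth = number of edges = 1

Answer: 1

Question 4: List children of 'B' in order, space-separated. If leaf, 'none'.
Node B's children (from adjacency): F, G

Answer: F G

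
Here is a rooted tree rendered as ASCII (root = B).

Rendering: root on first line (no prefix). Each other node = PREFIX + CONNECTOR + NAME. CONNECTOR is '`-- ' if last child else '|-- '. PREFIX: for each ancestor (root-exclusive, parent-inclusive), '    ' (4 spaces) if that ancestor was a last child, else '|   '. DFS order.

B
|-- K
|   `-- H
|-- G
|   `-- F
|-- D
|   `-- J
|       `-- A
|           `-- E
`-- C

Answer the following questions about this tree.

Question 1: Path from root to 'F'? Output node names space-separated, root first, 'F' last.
Walk down from root: B -> G -> F

Answer: B G F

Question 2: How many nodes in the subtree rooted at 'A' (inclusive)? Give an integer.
Answer: 2

Derivation:
Subtree rooted at A contains: A, E
Count = 2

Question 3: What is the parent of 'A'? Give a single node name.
Scan adjacency: A appears as child of J

Answer: J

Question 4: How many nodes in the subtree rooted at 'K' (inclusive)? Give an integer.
Answer: 2

Derivation:
Subtree rooted at K contains: H, K
Count = 2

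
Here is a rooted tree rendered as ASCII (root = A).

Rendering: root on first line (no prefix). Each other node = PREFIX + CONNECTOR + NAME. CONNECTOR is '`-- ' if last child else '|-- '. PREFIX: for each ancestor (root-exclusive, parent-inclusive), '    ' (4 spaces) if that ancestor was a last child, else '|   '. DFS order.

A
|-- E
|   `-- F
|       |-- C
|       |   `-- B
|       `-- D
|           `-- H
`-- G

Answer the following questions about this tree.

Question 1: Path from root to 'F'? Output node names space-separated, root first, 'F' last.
Walk down from root: A -> E -> F

Answer: A E F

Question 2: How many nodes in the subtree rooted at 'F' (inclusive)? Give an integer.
Subtree rooted at F contains: B, C, D, F, H
Count = 5

Answer: 5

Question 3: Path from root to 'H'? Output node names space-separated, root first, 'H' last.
Answer: A E F D H

Derivation:
Walk down from root: A -> E -> F -> D -> H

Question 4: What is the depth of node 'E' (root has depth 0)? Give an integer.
Path from root to E: A -> E
Depth = number of edges = 1

Answer: 1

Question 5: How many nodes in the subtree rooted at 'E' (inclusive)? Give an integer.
Subtree rooted at E contains: B, C, D, E, F, H
Count = 6

Answer: 6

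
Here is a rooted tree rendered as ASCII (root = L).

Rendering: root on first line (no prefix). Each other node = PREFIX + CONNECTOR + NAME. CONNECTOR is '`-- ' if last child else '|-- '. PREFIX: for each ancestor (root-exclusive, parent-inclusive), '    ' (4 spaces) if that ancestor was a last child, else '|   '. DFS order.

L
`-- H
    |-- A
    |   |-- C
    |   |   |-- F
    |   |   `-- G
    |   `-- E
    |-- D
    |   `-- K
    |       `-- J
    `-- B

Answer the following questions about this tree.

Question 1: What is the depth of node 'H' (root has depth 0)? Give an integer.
Answer: 1

Derivation:
Path from root to H: L -> H
Depth = number of edges = 1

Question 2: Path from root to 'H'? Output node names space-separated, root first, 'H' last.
Walk down from root: L -> H

Answer: L H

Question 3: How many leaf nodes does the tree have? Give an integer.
Answer: 5

Derivation:
Leaves (nodes with no children): B, E, F, G, J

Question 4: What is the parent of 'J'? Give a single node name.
Answer: K

Derivation:
Scan adjacency: J appears as child of K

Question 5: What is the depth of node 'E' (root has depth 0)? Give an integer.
Path from root to E: L -> H -> A -> E
Depth = number of edges = 3

Answer: 3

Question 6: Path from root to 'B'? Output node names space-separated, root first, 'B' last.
Answer: L H B

Derivation:
Walk down from root: L -> H -> B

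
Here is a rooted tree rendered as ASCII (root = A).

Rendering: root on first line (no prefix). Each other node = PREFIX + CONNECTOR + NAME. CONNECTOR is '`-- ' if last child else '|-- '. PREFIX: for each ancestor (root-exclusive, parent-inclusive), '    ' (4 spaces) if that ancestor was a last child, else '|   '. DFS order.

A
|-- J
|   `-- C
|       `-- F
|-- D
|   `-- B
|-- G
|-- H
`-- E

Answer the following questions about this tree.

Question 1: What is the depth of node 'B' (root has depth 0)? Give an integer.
Path from root to B: A -> D -> B
Depth = number of edges = 2

Answer: 2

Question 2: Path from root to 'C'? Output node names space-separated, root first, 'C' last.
Walk down from root: A -> J -> C

Answer: A J C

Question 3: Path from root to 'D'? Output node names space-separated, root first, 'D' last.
Answer: A D

Derivation:
Walk down from root: A -> D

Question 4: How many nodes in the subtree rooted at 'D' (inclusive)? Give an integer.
Subtree rooted at D contains: B, D
Count = 2

Answer: 2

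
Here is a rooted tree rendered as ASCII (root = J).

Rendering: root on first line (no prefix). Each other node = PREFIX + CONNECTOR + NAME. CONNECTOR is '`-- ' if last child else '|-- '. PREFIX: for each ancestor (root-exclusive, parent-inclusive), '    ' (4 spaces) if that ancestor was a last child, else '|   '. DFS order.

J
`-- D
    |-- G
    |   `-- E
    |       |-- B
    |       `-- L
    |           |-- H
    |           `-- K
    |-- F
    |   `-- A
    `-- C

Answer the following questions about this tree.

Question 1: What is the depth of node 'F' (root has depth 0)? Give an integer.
Path from root to F: J -> D -> F
Depth = number of edges = 2

Answer: 2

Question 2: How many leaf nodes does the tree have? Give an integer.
Leaves (nodes with no children): A, B, C, H, K

Answer: 5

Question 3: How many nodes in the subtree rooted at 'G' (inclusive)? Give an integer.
Answer: 6

Derivation:
Subtree rooted at G contains: B, E, G, H, K, L
Count = 6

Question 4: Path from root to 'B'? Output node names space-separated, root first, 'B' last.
Answer: J D G E B

Derivation:
Walk down from root: J -> D -> G -> E -> B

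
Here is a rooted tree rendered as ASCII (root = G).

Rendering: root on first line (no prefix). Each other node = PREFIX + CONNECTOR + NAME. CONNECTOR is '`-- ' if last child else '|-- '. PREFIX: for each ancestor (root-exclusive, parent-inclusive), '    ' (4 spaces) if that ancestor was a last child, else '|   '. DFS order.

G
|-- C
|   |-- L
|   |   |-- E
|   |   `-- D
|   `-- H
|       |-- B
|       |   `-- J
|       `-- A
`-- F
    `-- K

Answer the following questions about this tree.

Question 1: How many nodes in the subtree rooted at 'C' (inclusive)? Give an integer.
Answer: 8

Derivation:
Subtree rooted at C contains: A, B, C, D, E, H, J, L
Count = 8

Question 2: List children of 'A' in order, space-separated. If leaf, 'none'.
Answer: none

Derivation:
Node A's children (from adjacency): (leaf)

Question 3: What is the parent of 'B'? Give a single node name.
Scan adjacency: B appears as child of H

Answer: H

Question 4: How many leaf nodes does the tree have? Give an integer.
Leaves (nodes with no children): A, D, E, J, K

Answer: 5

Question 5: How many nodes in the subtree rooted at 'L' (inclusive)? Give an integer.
Subtree rooted at L contains: D, E, L
Count = 3

Answer: 3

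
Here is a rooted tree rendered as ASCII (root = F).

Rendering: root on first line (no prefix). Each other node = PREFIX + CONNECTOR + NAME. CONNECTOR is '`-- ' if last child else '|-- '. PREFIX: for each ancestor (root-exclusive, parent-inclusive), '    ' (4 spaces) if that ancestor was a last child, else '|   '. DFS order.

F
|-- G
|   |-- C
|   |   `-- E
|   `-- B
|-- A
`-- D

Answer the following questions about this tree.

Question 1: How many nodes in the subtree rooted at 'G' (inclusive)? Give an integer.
Answer: 4

Derivation:
Subtree rooted at G contains: B, C, E, G
Count = 4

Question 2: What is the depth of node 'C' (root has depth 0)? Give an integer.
Answer: 2

Derivation:
Path from root to C: F -> G -> C
Depth = number of edges = 2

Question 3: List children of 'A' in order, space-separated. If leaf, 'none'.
Answer: none

Derivation:
Node A's children (from adjacency): (leaf)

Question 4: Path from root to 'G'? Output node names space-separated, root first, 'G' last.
Answer: F G

Derivation:
Walk down from root: F -> G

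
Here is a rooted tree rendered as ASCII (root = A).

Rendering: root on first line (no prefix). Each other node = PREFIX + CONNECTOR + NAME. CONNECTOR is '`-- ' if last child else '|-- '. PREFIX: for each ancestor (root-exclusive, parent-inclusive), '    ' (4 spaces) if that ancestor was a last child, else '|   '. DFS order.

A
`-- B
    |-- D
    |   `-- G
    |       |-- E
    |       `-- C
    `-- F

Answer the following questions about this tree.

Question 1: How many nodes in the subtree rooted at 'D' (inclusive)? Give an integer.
Answer: 4

Derivation:
Subtree rooted at D contains: C, D, E, G
Count = 4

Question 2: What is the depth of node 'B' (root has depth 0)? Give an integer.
Path from root to B: A -> B
Depth = number of edges = 1

Answer: 1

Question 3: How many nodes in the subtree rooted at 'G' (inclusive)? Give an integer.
Answer: 3

Derivation:
Subtree rooted at G contains: C, E, G
Count = 3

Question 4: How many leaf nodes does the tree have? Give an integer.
Leaves (nodes with no children): C, E, F

Answer: 3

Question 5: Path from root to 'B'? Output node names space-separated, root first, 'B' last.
Walk down from root: A -> B

Answer: A B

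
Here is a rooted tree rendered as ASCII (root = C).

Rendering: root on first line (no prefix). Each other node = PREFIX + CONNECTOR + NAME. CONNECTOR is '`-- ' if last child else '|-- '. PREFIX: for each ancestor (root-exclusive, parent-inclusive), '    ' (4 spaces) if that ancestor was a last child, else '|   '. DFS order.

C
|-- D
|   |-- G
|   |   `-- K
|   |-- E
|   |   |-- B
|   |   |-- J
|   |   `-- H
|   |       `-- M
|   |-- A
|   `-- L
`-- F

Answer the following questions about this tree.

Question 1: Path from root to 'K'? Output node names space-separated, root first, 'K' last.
Answer: C D G K

Derivation:
Walk down from root: C -> D -> G -> K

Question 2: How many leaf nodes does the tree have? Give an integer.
Answer: 7

Derivation:
Leaves (nodes with no children): A, B, F, J, K, L, M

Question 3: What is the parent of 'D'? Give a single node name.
Answer: C

Derivation:
Scan adjacency: D appears as child of C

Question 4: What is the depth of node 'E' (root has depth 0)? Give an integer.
Path from root to E: C -> D -> E
Depth = number of edges = 2

Answer: 2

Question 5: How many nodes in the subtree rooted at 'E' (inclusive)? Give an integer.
Answer: 5

Derivation:
Subtree rooted at E contains: B, E, H, J, M
Count = 5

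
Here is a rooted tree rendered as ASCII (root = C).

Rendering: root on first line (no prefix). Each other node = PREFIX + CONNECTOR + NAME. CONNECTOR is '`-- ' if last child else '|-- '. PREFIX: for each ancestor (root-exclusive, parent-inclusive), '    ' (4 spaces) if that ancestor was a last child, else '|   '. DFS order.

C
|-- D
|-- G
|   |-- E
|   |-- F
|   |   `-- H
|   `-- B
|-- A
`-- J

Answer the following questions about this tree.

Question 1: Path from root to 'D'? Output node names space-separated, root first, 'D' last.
Answer: C D

Derivation:
Walk down from root: C -> D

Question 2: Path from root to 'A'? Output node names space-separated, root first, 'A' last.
Walk down from root: C -> A

Answer: C A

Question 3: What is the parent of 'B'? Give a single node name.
Answer: G

Derivation:
Scan adjacency: B appears as child of G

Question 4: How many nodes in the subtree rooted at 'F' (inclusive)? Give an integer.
Subtree rooted at F contains: F, H
Count = 2

Answer: 2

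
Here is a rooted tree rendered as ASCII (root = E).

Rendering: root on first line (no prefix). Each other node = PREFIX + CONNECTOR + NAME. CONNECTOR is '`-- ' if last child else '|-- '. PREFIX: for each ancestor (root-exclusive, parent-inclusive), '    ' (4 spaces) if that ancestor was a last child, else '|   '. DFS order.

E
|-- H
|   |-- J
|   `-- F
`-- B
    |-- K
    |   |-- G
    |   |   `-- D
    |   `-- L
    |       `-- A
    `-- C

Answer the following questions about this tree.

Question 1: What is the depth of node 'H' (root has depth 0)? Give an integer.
Answer: 1

Derivation:
Path from root to H: E -> H
Depth = number of edges = 1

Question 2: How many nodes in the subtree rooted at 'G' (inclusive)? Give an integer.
Subtree rooted at G contains: D, G
Count = 2

Answer: 2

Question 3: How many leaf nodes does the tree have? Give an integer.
Leaves (nodes with no children): A, C, D, F, J

Answer: 5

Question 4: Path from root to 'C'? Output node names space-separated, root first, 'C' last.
Answer: E B C

Derivation:
Walk down from root: E -> B -> C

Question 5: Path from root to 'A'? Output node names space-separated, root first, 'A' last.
Walk down from root: E -> B -> K -> L -> A

Answer: E B K L A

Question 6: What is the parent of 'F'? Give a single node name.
Scan adjacency: F appears as child of H

Answer: H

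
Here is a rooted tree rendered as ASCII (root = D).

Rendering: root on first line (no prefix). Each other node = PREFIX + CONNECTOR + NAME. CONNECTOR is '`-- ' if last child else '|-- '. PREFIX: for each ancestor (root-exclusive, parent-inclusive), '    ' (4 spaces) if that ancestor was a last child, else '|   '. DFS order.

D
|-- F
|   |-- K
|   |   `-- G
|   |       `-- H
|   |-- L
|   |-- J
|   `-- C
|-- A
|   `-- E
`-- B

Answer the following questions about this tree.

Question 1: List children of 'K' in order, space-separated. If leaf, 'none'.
Node K's children (from adjacency): G

Answer: G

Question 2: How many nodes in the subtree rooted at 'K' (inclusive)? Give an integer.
Answer: 3

Derivation:
Subtree rooted at K contains: G, H, K
Count = 3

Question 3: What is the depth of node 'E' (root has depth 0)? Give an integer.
Answer: 2

Derivation:
Path from root to E: D -> A -> E
Depth = number of edges = 2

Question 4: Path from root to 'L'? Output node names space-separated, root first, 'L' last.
Answer: D F L

Derivation:
Walk down from root: D -> F -> L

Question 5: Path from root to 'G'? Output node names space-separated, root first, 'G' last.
Answer: D F K G

Derivation:
Walk down from root: D -> F -> K -> G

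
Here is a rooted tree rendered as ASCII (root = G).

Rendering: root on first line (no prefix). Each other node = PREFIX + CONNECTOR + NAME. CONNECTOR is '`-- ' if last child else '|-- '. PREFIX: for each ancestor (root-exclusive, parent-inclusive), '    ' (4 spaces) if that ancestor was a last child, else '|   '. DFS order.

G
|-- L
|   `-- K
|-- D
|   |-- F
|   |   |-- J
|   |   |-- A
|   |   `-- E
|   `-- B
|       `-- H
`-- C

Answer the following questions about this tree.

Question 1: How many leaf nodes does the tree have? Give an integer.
Leaves (nodes with no children): A, C, E, H, J, K

Answer: 6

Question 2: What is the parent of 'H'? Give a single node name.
Scan adjacency: H appears as child of B

Answer: B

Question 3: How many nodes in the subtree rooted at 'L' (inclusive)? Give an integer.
Subtree rooted at L contains: K, L
Count = 2

Answer: 2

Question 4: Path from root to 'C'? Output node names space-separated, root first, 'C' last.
Walk down from root: G -> C

Answer: G C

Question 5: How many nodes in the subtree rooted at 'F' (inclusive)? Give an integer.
Subtree rooted at F contains: A, E, F, J
Count = 4

Answer: 4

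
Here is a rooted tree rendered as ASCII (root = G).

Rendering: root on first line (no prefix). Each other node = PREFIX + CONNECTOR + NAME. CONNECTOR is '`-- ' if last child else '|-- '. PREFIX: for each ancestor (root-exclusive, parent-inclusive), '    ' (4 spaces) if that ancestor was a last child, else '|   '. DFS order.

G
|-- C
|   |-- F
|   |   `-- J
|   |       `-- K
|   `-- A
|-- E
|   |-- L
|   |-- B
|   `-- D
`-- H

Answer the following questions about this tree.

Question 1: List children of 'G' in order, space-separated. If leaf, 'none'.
Node G's children (from adjacency): C, E, H

Answer: C E H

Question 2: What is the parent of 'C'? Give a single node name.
Scan adjacency: C appears as child of G

Answer: G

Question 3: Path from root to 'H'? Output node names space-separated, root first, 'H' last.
Walk down from root: G -> H

Answer: G H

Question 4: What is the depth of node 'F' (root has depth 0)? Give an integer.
Answer: 2

Derivation:
Path from root to F: G -> C -> F
Depth = number of edges = 2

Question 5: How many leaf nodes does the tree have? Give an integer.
Leaves (nodes with no children): A, B, D, H, K, L

Answer: 6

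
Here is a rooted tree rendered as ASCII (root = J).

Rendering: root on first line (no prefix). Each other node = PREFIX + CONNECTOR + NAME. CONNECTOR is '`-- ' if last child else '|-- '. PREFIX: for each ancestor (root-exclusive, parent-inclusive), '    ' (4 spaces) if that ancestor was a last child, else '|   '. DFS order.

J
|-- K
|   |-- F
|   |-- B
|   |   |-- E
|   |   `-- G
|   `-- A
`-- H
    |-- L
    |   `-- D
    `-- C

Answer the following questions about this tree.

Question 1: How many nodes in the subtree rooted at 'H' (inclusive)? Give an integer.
Subtree rooted at H contains: C, D, H, L
Count = 4

Answer: 4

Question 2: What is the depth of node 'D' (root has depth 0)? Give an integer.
Answer: 3

Derivation:
Path from root to D: J -> H -> L -> D
Depth = number of edges = 3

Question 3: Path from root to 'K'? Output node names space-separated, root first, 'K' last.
Answer: J K

Derivation:
Walk down from root: J -> K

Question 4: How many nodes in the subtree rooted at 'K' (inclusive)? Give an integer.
Subtree rooted at K contains: A, B, E, F, G, K
Count = 6

Answer: 6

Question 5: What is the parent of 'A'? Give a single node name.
Answer: K

Derivation:
Scan adjacency: A appears as child of K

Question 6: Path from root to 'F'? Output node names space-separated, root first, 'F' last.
Walk down from root: J -> K -> F

Answer: J K F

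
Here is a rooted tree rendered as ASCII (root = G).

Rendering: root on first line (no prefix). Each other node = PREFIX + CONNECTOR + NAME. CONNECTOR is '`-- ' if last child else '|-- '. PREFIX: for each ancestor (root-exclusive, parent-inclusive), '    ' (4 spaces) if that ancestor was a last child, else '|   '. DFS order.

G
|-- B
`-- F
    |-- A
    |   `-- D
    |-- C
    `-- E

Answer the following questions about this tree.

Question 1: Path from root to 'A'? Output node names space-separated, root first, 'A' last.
Answer: G F A

Derivation:
Walk down from root: G -> F -> A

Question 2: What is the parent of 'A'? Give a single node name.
Answer: F

Derivation:
Scan adjacency: A appears as child of F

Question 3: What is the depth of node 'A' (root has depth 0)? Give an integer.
Path from root to A: G -> F -> A
Depth = number of edges = 2

Answer: 2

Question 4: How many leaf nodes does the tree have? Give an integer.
Leaves (nodes with no children): B, C, D, E

Answer: 4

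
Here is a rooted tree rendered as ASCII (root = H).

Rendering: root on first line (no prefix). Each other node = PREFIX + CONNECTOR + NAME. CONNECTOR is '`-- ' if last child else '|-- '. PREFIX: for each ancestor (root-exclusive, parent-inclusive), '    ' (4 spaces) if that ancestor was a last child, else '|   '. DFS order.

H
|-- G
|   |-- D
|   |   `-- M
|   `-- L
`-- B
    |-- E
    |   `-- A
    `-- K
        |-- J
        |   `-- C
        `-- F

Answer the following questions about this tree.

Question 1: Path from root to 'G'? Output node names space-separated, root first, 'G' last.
Walk down from root: H -> G

Answer: H G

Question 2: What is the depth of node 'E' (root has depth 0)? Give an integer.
Answer: 2

Derivation:
Path from root to E: H -> B -> E
Depth = number of edges = 2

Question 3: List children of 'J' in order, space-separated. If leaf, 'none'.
Node J's children (from adjacency): C

Answer: C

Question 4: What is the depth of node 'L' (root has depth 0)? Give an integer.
Path from root to L: H -> G -> L
Depth = number of edges = 2

Answer: 2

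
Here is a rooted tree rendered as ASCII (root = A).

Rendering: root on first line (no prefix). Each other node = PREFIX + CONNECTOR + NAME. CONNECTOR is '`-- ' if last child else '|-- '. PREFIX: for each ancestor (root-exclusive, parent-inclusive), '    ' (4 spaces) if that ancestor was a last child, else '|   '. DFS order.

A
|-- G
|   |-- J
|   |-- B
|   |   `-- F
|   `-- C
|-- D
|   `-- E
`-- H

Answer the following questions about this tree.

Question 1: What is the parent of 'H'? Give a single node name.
Scan adjacency: H appears as child of A

Answer: A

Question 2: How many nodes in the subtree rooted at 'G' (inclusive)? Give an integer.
Answer: 5

Derivation:
Subtree rooted at G contains: B, C, F, G, J
Count = 5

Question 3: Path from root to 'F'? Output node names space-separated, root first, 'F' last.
Answer: A G B F

Derivation:
Walk down from root: A -> G -> B -> F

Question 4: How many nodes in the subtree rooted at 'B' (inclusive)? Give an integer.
Answer: 2

Derivation:
Subtree rooted at B contains: B, F
Count = 2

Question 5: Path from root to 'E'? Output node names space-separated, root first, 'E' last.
Answer: A D E

Derivation:
Walk down from root: A -> D -> E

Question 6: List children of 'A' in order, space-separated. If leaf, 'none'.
Node A's children (from adjacency): G, D, H

Answer: G D H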